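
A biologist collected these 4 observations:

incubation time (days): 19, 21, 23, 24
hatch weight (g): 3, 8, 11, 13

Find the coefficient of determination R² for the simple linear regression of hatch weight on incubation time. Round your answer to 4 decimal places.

n = 4, Σx = 87, Σy = 35, Σxy = 790, Σx² = 1907, Σy² = 363
Sxx = Σx² − (Σx)²/n = 1907 − 1892.25 = 14.75
Sxy = Σxy − (Σx)(Σy)/n = 790 − 761.25 = 28.75
Syy = Σy² − (Σy)²/n = 363 − 306.25 = 56.75
R² = Sxy²/(Sxx·Syy) = (28.75)²/(14.75·56.75) = 0.987456

0.9875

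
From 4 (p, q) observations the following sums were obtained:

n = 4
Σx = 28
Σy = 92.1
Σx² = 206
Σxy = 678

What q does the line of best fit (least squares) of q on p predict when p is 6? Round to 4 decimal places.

19.6950

Sxx = Σx² − (Σx)²/n = 206 − 196 = 10
Sxy = Σxy − (Σx)(Σy)/n = 678 − 644.7 = 33.3
b = Sxy/Sxx = 33.3/10 = 3.33
a = ȳ − b·x̄ = 23.025 − 3.33·7 = -0.285
ŷ(6) = a + b·6 = -0.285 + 3.33·6 = 19.695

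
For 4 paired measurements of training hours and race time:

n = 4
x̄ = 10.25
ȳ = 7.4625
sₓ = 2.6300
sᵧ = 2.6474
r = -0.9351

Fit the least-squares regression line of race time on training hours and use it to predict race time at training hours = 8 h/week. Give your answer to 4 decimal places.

b = r · sᵧ/sₓ = -0.9351 · 2.6474/2.63 = -0.941287
a = ȳ − b·x̄ = 7.4625 − (-0.941287)·10.25 = 17.110688
ŷ(8) = a + b·8 = 17.110688 + (-0.941287)·8 = 9.580395

9.5804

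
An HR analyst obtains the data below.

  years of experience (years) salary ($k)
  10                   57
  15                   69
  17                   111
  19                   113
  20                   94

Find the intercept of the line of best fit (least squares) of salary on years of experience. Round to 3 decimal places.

4.653

n = 5, Σx = 81, Σy = 444, Σxy = 7519, Σx² = 1375
Sxx = Σx² − (Σx)²/n = 1375 − 1312.2 = 62.8
Sxy = Σxy − (Σx)(Σy)/n = 7519 − 7192.8 = 326.2
b = Sxy/Sxx = 326.2/62.8 = 5.194268
a = ȳ − b·x̄ = 88.8 − 5.194268·16.2 = 4.652866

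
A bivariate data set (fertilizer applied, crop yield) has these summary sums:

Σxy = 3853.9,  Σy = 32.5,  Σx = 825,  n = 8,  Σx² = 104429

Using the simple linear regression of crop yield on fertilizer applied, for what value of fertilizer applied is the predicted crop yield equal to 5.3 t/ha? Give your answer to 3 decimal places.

Sxx = Σx² − (Σx)²/n = 104429 − 85078.125 = 19350.875
Sxy = Σxy − (Σx)(Σy)/n = 3853.9 − 3351.5625 = 502.3375
b = Sxy/Sxx = 502.3375/19350.875 = 0.025959
a = ȳ − b·x̄ = 4.0625 − 0.025959·103.125 = 1.385435
Set a + b·x = 5.3: x = (5.3 − 1.385435) / 0.025959 = 150.795556

150.796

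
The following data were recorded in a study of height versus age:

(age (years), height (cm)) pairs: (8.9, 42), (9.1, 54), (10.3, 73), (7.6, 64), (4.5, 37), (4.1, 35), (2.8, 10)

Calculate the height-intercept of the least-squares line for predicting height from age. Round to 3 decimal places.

n = 7, Σx = 47.3, Σy = 315, Σxy = 2441.5, Σx² = 370.77
Sxx = Σx² − (Σx)²/n = 370.77 − 319.612857 = 51.157143
Sxy = Σxy − (Σx)(Σy)/n = 2441.5 − 2128.5 = 313
b = Sxy/Sxx = 313/51.157143 = 6.118403
a = ȳ − b·x̄ = 45 − 6.118403·6.757143 = 3.657079

3.657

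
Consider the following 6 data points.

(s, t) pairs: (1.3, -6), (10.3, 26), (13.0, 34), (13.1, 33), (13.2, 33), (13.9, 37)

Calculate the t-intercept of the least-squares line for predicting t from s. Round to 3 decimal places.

n = 6, Σx = 64.8, Σy = 157, Σxy = 2084.2, Σx² = 815.84
Sxx = Σx² − (Σx)²/n = 815.84 − 699.84 = 116
Sxy = Σxy − (Σx)(Σy)/n = 2084.2 − 1695.6 = 388.6
b = Sxy/Sxx = 388.6/116 = 3.35
a = ȳ − b·x̄ = 26.166667 − 3.35·10.8 = -10.013333

-10.013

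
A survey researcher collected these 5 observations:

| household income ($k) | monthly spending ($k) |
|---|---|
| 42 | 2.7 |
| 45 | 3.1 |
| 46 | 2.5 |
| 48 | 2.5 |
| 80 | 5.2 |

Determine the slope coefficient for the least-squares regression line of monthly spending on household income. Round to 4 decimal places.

0.0698

n = 5, Σx = 261, Σy = 16, Σxy = 903.9, Σx² = 14609
Sxx = Σx² − (Σx)²/n = 14609 − 13624.2 = 984.8
Sxy = Σxy − (Σx)(Σy)/n = 903.9 − 835.2 = 68.7
b = Sxy/Sxx = 68.7/984.8 = 0.069760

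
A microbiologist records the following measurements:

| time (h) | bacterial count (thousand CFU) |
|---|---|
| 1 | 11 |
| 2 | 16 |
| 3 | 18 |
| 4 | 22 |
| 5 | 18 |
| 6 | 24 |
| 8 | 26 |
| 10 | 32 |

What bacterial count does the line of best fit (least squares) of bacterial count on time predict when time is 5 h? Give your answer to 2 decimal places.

21.13

n = 8, Σx = 39, Σy = 167, Σxy = 947, Σx² = 255
Sxx = Σx² − (Σx)²/n = 255 − 190.125 = 64.875
Sxy = Σxy − (Σx)(Σy)/n = 947 − 814.125 = 132.875
b = Sxy/Sxx = 132.875/64.875 = 2.048170
a = ȳ − b·x̄ = 20.875 − 2.048170·4.875 = 10.890173
ŷ(5) = a + b·5 = 10.890173 + 2.048170·5 = 21.131021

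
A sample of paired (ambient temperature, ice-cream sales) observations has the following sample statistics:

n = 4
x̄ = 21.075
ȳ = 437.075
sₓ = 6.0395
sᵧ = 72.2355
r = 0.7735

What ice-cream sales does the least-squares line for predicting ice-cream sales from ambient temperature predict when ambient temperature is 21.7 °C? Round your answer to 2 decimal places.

b = r · sᵧ/sₓ = 0.7735 · 72.2355/6.0395 = 9.251454
a = ȳ − b·x̄ = 437.075 − 9.251454·21.075 = 242.100597
ŷ(21.7) = a + b·21.7 = 242.100597 + 9.251454·21.7 = 442.857159

442.86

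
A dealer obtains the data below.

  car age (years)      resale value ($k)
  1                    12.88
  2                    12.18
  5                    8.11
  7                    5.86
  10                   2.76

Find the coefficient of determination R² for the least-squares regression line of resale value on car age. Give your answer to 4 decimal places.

0.9964

n = 5, Σx = 25, Σy = 41.79, Σxy = 146.41, Σx² = 179, Σy² = 421.9761
Sxx = Σx² − (Σx)²/n = 179 − 125 = 54
Sxy = Σxy − (Σx)(Σy)/n = 146.41 − 208.95 = -62.54
Syy = Σy² − (Σy)²/n = 421.9761 − 349.28082 = 72.69528
R² = Sxy²/(Sxx·Syy) = (-62.54)²/(54·72.69528) = 0.996359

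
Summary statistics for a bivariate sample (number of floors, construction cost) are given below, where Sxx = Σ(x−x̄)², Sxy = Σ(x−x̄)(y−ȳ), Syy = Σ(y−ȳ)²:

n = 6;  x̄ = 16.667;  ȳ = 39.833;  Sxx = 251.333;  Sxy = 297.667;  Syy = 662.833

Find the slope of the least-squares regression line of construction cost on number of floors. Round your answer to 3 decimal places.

b = Sxy/Sxx = 297.667/251.333 = 1.184353

1.184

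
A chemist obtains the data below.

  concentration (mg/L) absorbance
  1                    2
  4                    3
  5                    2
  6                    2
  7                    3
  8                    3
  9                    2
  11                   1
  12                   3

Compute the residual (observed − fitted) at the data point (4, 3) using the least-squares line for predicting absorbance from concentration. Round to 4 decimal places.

0.6354

n = 9, Σx = 63, Σy = 21, Σxy = 146, Σx² = 537
Sxx = Σx² − (Σx)²/n = 537 − 441 = 96
Sxy = Σxy − (Σx)(Σy)/n = 146 − 147 = -1
b = Sxy/Sxx = -1/96 = -0.010417
a = ȳ − b·x̄ = 2.333333 − (-0.010417)·7 = 2.40625
ŷ(4) = 2.40625 + (-0.010417)·4 = 2.364583
residual = y − ŷ = 3 − 2.364583 = 0.635417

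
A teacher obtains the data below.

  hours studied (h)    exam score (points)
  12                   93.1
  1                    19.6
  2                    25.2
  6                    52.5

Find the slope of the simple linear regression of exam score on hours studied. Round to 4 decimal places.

n = 4, Σx = 21, Σy = 190.4, Σxy = 1502.2, Σx² = 185
Sxx = Σx² − (Σx)²/n = 185 − 110.25 = 74.75
Sxy = Σxy − (Σx)(Σy)/n = 1502.2 − 999.6 = 502.6
b = Sxy/Sxx = 502.6/74.75 = 6.723746

6.7237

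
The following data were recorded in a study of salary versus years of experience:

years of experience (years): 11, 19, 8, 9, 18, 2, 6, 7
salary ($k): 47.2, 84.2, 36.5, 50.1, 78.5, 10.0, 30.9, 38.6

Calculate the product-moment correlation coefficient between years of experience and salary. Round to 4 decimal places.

n = 8, Σx = 80, Σy = 376, Σxy = 4750.5, Σx² = 1040, Σy² = 21866.76
Sxx = Σx² − (Σx)²/n = 1040 − 800 = 240
Sxy = Σxy − (Σx)(Σy)/n = 4750.5 − 3760 = 990.5
Syy = Σy² − (Σy)²/n = 21866.76 − 17672 = 4194.76
r = Sxy/√(Sxx·Syy) = 990.5/√(1006742.4) = 990.5/1003.365537 = 0.987178

0.9872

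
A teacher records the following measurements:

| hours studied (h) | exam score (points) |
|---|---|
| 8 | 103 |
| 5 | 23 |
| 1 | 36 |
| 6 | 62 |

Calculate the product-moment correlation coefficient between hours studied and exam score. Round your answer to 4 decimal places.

n = 4, Σx = 20, Σy = 224, Σxy = 1347, Σx² = 126, Σy² = 16278
Sxx = Σx² − (Σx)²/n = 126 − 100 = 26
Sxy = Σxy − (Σx)(Σy)/n = 1347 − 1120 = 227
Syy = Σy² − (Σy)²/n = 16278 − 12544 = 3734
r = Sxy/√(Sxx·Syy) = 227/√(97084) = 227/311.583055 = 0.728538

0.7285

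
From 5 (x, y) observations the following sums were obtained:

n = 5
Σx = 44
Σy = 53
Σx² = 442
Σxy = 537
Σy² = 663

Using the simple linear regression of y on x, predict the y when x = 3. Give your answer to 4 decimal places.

3.1277

Sxx = Σx² − (Σx)²/n = 442 − 387.2 = 54.8
Sxy = Σxy − (Σx)(Σy)/n = 537 − 466.4 = 70.6
b = Sxy/Sxx = 70.6/54.8 = 1.288321
a = ȳ − b·x̄ = 10.6 − 1.288321·8.8 = -0.737226
ŷ(3) = a + b·3 = -0.737226 + 1.288321·3 = 3.127737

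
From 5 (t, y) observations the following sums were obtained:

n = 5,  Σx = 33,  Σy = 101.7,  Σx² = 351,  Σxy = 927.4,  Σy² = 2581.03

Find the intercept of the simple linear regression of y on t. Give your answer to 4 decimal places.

Sxx = Σx² − (Σx)²/n = 351 − 217.8 = 133.2
Sxy = Σxy − (Σx)(Σy)/n = 927.4 − 671.22 = 256.18
b = Sxy/Sxx = 256.18/133.2 = 1.923273
a = ȳ − b·x̄ = 20.34 − 1.923273·6.6 = 7.646396

7.6464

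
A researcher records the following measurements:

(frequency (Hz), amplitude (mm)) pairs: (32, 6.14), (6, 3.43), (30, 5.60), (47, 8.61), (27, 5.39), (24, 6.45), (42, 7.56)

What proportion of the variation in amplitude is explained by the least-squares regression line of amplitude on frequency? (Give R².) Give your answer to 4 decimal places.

n = 7, Σx = 208, Σy = 43.18, Σxy = 1407.58, Σx² = 7238, Σy² = 282.7648
Sxx = Σx² − (Σx)²/n = 7238 − 6180.571429 = 1057.428571
Sxy = Σxy − (Σx)(Σy)/n = 1407.58 − 1283.062857 = 124.517143
Syy = Σy² − (Σy)²/n = 282.7648 − 266.358914 = 16.405886
R² = Sxy²/(Sxx·Syy) = (124.517143)²/(1057.428571·16.405886) = 0.893733

0.8937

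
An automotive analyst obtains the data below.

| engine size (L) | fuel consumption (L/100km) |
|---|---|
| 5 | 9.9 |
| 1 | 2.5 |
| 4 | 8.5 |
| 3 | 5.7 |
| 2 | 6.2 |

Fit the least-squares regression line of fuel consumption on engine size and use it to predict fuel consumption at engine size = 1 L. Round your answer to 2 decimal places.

n = 5, Σx = 15, Σy = 32.8, Σxy = 115.5, Σx² = 55
Sxx = Σx² − (Σx)²/n = 55 − 45 = 10
Sxy = Σxy − (Σx)(Σy)/n = 115.5 − 98.4 = 17.1
b = Sxy/Sxx = 17.1/10 = 1.71
a = ȳ − b·x̄ = 6.56 − 1.71·3 = 1.43
ŷ(1) = a + b·1 = 1.43 + 1.71·1 = 3.14

3.14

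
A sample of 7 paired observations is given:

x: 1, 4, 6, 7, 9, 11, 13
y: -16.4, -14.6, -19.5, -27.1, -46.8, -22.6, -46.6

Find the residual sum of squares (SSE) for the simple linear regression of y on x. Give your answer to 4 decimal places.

515.4360

n = 7, Σx = 51, Σy = -193.6, Σxy = -1657.1, Σx² = 473, Σy² = 6469.34
Sxx = Σx² − (Σx)²/n = 473 − 371.571429 = 101.428571
Sxy = Σxy − (Σx)(Σy)/n = -1657.1 − (-1410.514286) = -246.585714
Syy = Σy² − (Σy)²/n = 6469.34 − 5354.422857 = 1114.917143
b = Sxy/Sxx = -246.585714/101.428571 = -2.431127
SSE = Syy − b·Sxy = 1114.917143 − (-2.431127)·(-246.585714) = 515.436014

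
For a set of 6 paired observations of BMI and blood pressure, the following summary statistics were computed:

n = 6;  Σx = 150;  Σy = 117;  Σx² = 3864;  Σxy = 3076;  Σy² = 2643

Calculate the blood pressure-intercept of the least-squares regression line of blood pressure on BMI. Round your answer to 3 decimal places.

-13.614

Sxx = Σx² − (Σx)²/n = 3864 − 3750 = 114
Sxy = Σxy − (Σx)(Σy)/n = 3076 − 2925 = 151
b = Sxy/Sxx = 151/114 = 1.324561
a = ȳ − b·x̄ = 19.5 − 1.324561·25 = -13.614035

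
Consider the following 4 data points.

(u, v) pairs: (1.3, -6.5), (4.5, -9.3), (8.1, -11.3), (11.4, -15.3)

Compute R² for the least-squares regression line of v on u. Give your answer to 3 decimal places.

n = 4, Σx = 25.3, Σy = -42.4, Σxy = -316.25, Σx² = 217.51, Σy² = 490.52
Sxx = Σx² − (Σx)²/n = 217.51 − 160.0225 = 57.4875
Sxy = Σxy − (Σx)(Σy)/n = -316.25 − (-268.18) = -48.07
Syy = Σy² − (Σy)²/n = 490.52 − 449.44 = 41.08
R² = Sxy²/(Sxx·Syy) = (-48.07)²/(57.4875·41.08) = 0.978463

0.978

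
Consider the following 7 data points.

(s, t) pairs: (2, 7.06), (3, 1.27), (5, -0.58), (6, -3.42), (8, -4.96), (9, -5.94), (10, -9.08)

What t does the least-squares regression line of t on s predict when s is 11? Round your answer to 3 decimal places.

n = 7, Σx = 43, Σy = -15.65, Σxy = -189.43, Σx² = 319
Sxx = Σx² − (Σx)²/n = 319 − 264.142857 = 54.857143
Sxy = Σxy − (Σx)(Σy)/n = -189.43 − (-96.135714) = -93.294286
b = Sxy/Sxx = -93.294286/54.857143 = -1.700677
a = ȳ − b·x̄ = -2.235714 − (-1.700677)·6.142857 = 8.211302
ŷ(11) = a + b·11 = 8.211302 + (-1.700677)·11 = -10.496146

-10.496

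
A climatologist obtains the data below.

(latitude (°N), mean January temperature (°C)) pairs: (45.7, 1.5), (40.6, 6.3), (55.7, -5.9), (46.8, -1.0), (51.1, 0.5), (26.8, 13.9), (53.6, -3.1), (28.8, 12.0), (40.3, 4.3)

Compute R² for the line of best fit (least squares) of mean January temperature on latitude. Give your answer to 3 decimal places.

0.962

n = 9, Σx = 389.4, Σy = 28.5, Σxy = 699.7, Σx² = 17685.52, Σy² = 443.31
Sxx = Σx² − (Σx)²/n = 17685.52 − 16848.04 = 837.48
Sxy = Σxy − (Σx)(Σy)/n = 699.7 − 1233.1 = -533.4
Syy = Σy² − (Σy)²/n = 443.31 − 90.25 = 353.06
R² = Sxy²/(Sxx·Syy) = (-533.4)²/(837.48·353.06) = 0.962239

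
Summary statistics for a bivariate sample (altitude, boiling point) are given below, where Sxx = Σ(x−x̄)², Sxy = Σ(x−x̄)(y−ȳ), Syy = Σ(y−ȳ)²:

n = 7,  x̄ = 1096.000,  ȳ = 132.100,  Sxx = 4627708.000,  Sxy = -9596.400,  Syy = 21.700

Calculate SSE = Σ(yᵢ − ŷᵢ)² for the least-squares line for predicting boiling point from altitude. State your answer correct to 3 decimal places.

b = Sxy/Sxx = -9596.4/4627708 = -0.002074
SSE = Syy − b·Sxy = 21.7 − (-0.002074)·(-9596.4) = 1.800107

1.800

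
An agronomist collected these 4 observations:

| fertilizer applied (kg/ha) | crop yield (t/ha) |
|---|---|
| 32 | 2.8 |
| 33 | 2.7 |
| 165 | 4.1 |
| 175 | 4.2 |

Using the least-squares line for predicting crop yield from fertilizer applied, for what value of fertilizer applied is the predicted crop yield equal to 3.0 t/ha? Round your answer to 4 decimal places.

57.0389

n = 4, Σx = 405, Σy = 13.8, Σxy = 1590.2, Σx² = 59963
Sxx = Σx² − (Σx)²/n = 59963 − 41006.25 = 18956.75
Sxy = Σxy − (Σx)(Σy)/n = 1590.2 − 1397.25 = 192.95
b = Sxy/Sxx = 192.95/18956.75 = 0.010178
a = ȳ − b·x̄ = 3.45 − 0.010178·101.25 = 2.419434
Set a + b·x = 3.0: x = (3.0 − 2.419434) / 0.010178 = 57.038870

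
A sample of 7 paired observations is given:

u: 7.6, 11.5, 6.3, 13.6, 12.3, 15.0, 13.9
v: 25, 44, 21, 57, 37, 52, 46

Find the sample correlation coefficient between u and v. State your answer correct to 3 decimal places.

n = 7, Σx = 80.2, Σy = 282, Σxy = 3478, Σx² = 984.16, Σy² = 12440
Sxx = Σx² − (Σx)²/n = 984.16 − 918.862857 = 65.297143
Sxy = Σxy − (Σx)(Σy)/n = 3478 − 3230.914286 = 247.085714
Syy = Σy² − (Σy)²/n = 12440 − 11360.571429 = 1079.428571
r = Sxy/√(Sxx·Syy) = 247.085714/√(70483.601633) = 247.085714/265.487479 = 0.930687

0.931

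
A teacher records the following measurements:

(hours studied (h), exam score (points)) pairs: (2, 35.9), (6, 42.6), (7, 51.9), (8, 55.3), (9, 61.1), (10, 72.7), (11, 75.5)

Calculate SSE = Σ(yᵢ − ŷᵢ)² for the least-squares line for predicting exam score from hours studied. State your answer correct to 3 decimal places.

123.164

n = 7, Σx = 53, Σy = 395, Σxy = 3240.5, Σx² = 455, Σy² = 23574.02
Sxx = Σx² − (Σx)²/n = 455 − 401.285714 = 53.714286
Sxy = Σxy − (Σx)(Σy)/n = 3240.5 − 2990.714286 = 249.785714
Syy = Σy² − (Σy)²/n = 23574.02 − 22289.285714 = 1284.734286
b = Sxy/Sxx = 249.785714/53.714286 = 4.650266
SSE = Syy − b·Sxy = 1284.734286 − 4.650266·249.785714 = 123.164282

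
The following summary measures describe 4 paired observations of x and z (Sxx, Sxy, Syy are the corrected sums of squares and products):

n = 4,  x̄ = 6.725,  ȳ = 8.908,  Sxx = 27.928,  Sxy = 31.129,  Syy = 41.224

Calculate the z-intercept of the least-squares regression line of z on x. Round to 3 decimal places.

1.412

b = Sxy/Sxx = 31.129/27.928 = 1.114616
a = ȳ − b·x̄ = 8.908 − 1.114616·6.725 = 1.412206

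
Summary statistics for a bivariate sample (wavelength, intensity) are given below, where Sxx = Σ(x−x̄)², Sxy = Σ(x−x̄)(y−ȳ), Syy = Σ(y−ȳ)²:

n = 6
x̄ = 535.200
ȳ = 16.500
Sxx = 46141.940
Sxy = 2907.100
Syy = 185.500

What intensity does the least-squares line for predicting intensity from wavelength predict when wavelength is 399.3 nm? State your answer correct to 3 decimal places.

7.938

b = Sxy/Sxx = 2907.1/46141.94 = 0.063003
a = ȳ − b·x̄ = 16.5 − 0.063003·535.2 = -17.219430
ŷ(399.3) = a + b·399.3 = -17.219430 + 0.063003·399.3 = 7.937835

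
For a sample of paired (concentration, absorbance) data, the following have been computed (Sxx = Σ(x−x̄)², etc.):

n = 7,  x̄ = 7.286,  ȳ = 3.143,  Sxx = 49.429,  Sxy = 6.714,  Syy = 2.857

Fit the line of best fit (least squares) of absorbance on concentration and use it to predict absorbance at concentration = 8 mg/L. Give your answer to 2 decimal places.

3.24

b = Sxy/Sxx = 6.714/49.429 = 0.135831
a = ȳ − b·x̄ = 3.143 − 0.135831·7.286 = 2.153334
ŷ(8) = a + b·8 = 2.153334 + 0.135831·8 = 3.239983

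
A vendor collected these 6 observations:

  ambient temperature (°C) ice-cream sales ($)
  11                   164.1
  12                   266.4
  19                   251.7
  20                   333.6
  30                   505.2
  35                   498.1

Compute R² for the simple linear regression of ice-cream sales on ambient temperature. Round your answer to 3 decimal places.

0.892

n = 6, Σx = 127, Σy = 2019.1, Σxy = 49045.7, Σx² = 3151, Σy² = 775870.27
Sxx = Σx² − (Σx)²/n = 3151 − 2688.166667 = 462.833333
Sxy = Σxy − (Σx)(Σy)/n = 49045.7 − 42737.616667 = 6308.083333
Syy = Σy² − (Σy)²/n = 775870.27 − 679460.801667 = 96409.468333
R² = Sxy²/(Sxx·Syy) = (6308.083333)²/(462.833333·96409.468333) = 0.891765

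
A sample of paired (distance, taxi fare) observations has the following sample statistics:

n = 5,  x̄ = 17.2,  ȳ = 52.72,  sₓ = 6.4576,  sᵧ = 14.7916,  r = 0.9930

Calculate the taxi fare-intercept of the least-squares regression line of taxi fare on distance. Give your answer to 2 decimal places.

b = r · sᵧ/sₓ = 0.993 · 14.7916/6.4576 = 2.274538
a = ȳ − b·x̄ = 52.72 − 2.274538·17.2 = 13.597941

13.60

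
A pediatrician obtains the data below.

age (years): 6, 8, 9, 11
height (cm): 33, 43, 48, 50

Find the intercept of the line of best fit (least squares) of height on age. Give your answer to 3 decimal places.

n = 4, Σx = 34, Σy = 174, Σxy = 1524, Σx² = 302
Sxx = Σx² − (Σx)²/n = 302 − 289 = 13
Sxy = Σxy − (Σx)(Σy)/n = 1524 − 1479 = 45
b = Sxy/Sxx = 45/13 = 3.461538
a = ȳ − b·x̄ = 43.5 − 3.461538·8.5 = 14.076923

14.077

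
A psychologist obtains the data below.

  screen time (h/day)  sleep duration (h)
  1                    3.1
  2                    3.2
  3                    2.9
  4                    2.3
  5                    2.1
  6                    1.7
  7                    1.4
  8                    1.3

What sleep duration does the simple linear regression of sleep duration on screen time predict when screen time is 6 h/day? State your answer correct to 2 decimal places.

1.80

n = 8, Σx = 36, Σy = 18, Σxy = 68.3, Σx² = 204
Sxx = Σx² − (Σx)²/n = 204 − 162 = 42
Sxy = Σxy − (Σx)(Σy)/n = 68.3 − 81 = -12.7
b = Sxy/Sxx = -12.7/42 = -0.302381
a = ȳ − b·x̄ = 2.25 − (-0.302381)·4.5 = 3.610714
ŷ(6) = a + b·6 = 3.610714 + (-0.302381)·6 = 1.796429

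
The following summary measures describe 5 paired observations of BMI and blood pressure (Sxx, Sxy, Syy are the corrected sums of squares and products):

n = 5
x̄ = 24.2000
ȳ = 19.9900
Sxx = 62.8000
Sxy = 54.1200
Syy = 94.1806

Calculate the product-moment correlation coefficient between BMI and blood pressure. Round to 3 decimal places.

0.704

r = Sxy/√(Sxx·Syy) = 54.12/√(5914.54168) = 54.12/76.906057 = 0.703716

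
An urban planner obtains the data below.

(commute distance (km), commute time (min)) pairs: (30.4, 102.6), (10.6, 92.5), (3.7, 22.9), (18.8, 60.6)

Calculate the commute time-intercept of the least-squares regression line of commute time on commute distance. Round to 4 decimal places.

n = 4, Σx = 63.5, Σy = 278.6, Σxy = 5323.55, Σx² = 1403.65
Sxx = Σx² − (Σx)²/n = 1403.65 − 1008.0625 = 395.5875
Sxy = Σxy − (Σx)(Σy)/n = 5323.55 − 4422.775 = 900.775
b = Sxy/Sxx = 900.775/395.5875 = 2.277056
a = ȳ − b·x̄ = 69.65 − 2.277056·15.875 = 33.501732

33.5017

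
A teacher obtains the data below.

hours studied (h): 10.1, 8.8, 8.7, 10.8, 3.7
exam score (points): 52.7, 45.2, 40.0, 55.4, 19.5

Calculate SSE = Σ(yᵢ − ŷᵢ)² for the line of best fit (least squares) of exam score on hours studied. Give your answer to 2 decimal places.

20.33

n = 5, Σx = 42.1, Σy = 212.8, Σxy = 1948.5, Σx² = 385.47, Σy² = 9869.74
Sxx = Σx² − (Σx)²/n = 385.47 − 354.482 = 30.988
Sxy = Σxy − (Σx)(Σy)/n = 1948.5 − 1791.776 = 156.724
Syy = Σy² − (Σy)²/n = 9869.74 − 9056.768 = 812.972
b = Sxy/Sxx = 156.724/30.988 = 5.057571
SSE = Syy − b·Sxy = 812.972 − 5.057571·156.724 = 20.329294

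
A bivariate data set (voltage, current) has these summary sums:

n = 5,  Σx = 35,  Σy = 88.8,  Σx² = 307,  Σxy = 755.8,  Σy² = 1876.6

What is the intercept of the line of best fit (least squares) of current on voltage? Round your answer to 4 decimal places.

Sxx = Σx² − (Σx)²/n = 307 − 245 = 62
Sxy = Σxy − (Σx)(Σy)/n = 755.8 − 621.6 = 134.2
b = Sxy/Sxx = 134.2/62 = 2.164516
a = ȳ − b·x̄ = 17.76 − 2.164516·7 = 2.608387

2.6084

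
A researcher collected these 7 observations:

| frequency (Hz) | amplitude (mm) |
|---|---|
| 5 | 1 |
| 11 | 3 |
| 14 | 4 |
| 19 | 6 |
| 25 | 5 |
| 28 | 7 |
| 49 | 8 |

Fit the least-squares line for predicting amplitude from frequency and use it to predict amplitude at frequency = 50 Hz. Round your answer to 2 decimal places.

9.10

n = 7, Σx = 151, Σy = 34, Σxy = 921, Σx² = 4513
Sxx = Σx² − (Σx)²/n = 4513 − 3257.285714 = 1255.714286
Sxy = Σxy − (Σx)(Σy)/n = 921 − 733.428571 = 187.571429
b = Sxy/Sxx = 187.571429/1255.714286 = 0.149374
a = ȳ − b·x̄ = 4.857143 − 0.149374·21.571429 = 1.634926
ŷ(50) = a + b·50 = 1.634926 + 0.149374·50 = 9.103641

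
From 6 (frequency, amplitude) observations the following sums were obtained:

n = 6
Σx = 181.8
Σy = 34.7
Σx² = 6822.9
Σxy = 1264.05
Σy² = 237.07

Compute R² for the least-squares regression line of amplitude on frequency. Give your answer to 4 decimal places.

Sxx = Σx² − (Σx)²/n = 6822.9 − 5508.54 = 1314.36
Sxy = Σxy − (Σx)(Σy)/n = 1264.05 − 1051.41 = 212.64
Syy = Σy² − (Σy)²/n = 237.07 − 200.681667 = 36.388333
R² = Sxy²/(Sxx·Syy) = (212.64)²/(1314.36·36.388333) = 0.945395

0.9454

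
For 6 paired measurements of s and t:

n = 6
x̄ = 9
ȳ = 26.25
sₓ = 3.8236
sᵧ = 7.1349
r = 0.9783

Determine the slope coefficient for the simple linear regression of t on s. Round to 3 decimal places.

b = r · sᵧ/sₓ = 0.9783 · 7.1349/3.8236 = 1.825524

1.826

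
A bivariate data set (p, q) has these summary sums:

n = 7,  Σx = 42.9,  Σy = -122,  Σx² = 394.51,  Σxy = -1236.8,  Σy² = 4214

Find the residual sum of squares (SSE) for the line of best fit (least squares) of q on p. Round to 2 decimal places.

Sxx = Σx² − (Σx)²/n = 394.51 − 262.915714 = 131.594286
Sxy = Σxy − (Σx)(Σy)/n = -1236.8 − (-747.685714) = -489.114286
Syy = Σy² − (Σy)²/n = 4214 − 2126.285714 = 2087.714286
b = Sxy/Sxx = -489.114286/131.594286 = -3.716835
SSE = Syy − b·Sxy = 2087.714286 − (-3.716835)·(-489.114286) = 269.757045

269.76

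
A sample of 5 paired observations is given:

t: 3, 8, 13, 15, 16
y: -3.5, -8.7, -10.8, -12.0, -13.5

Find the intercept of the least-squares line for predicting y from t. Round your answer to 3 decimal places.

-1.963

n = 5, Σx = 55, Σy = -48.5, Σxy = -616.5, Σx² = 723
Sxx = Σx² − (Σx)²/n = 723 − 605 = 118
Sxy = Σxy − (Σx)(Σy)/n = -616.5 − (-533.5) = -83
b = Sxy/Sxx = -83/118 = -0.703390
a = ȳ − b·x̄ = -9.7 − (-0.703390)·11 = -1.962712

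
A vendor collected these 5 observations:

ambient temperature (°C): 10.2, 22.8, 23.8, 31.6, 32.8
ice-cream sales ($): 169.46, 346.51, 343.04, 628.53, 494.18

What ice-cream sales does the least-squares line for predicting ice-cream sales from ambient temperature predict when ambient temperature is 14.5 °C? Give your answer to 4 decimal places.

222.6912

n = 5, Σx = 121.2, Σy = 1981.72, Σxy = 53863.924, Σx² = 3264.72
Sxx = Σx² − (Σx)²/n = 3264.72 − 2937.888 = 326.832
Sxy = Σxy − (Σx)(Σy)/n = 53863.924 − 48036.8928 = 5827.0312
b = Sxy/Sxx = 5827.0312/326.832 = 17.828827
a = ȳ − b·x̄ = 396.344 − 17.828827·24.24 = -35.826768
ŷ(14.5) = a + b·14.5 = -35.826768 + 17.828827·14.5 = 222.691225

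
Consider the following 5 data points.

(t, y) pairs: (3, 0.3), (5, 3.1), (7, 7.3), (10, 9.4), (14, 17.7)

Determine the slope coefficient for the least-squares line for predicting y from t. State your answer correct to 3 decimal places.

n = 5, Σx = 39, Σy = 37.8, Σxy = 409.3, Σx² = 379
Sxx = Σx² − (Σx)²/n = 379 − 304.2 = 74.8
Sxy = Σxy − (Σx)(Σy)/n = 409.3 − 294.84 = 114.46
b = Sxy/Sxx = 114.46/74.8 = 1.530214

1.530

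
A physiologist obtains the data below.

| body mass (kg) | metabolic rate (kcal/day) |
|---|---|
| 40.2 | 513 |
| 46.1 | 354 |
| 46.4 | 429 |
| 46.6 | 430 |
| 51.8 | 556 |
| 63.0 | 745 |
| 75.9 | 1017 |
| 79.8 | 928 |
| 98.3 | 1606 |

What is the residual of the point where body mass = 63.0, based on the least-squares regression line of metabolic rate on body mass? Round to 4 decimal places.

-26.9004

n = 9, Σx = 548.1, Σy = 6578, Σxy = 461735.9, Σx² = 36509.75
Sxx = Σx² − (Σx)²/n = 36509.75 − 33379.29 = 3130.46
Sxy = Σxy − (Σx)(Σy)/n = 461735.9 − 400600.2 = 61135.7
b = Sxy/Sxx = 61135.7/3130.46 = 19.529302
a = ȳ − b·x̄ = 730.888889 − 19.529302·60.9 = -458.445627
ŷ(63.0) = -458.445627 + 19.529302·63 = 771.900424
residual = y − ŷ = 745 − 771.900424 = -26.900424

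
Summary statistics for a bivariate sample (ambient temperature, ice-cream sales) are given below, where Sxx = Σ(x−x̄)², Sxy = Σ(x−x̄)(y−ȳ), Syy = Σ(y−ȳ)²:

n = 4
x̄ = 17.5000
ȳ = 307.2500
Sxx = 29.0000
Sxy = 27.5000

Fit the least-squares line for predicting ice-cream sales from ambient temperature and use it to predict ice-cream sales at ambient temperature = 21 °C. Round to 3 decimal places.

310.569

b = Sxy/Sxx = 27.5/29 = 0.948276
a = ȳ − b·x̄ = 307.25 − 0.948276·17.5 = 290.655172
ŷ(21) = a + b·21 = 290.655172 + 0.948276·21 = 310.568966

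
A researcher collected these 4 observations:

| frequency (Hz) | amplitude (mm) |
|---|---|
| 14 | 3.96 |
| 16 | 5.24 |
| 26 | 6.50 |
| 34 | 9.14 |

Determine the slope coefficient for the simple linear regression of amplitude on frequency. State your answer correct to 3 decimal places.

0.232

n = 4, Σx = 90, Σy = 24.84, Σxy = 619.04, Σx² = 2284
Sxx = Σx² − (Σx)²/n = 2284 − 2025 = 259
Sxy = Σxy − (Σx)(Σy)/n = 619.04 − 558.9 = 60.14
b = Sxy/Sxx = 60.14/259 = 0.232201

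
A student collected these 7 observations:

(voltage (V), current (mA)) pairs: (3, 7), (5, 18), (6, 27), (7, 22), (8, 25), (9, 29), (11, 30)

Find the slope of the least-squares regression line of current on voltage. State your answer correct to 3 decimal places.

n = 7, Σx = 49, Σy = 158, Σxy = 1218, Σx² = 385
Sxx = Σx² − (Σx)²/n = 385 − 343 = 42
Sxy = Σxy − (Σx)(Σy)/n = 1218 − 1106 = 112
b = Sxy/Sxx = 112/42 = 2.666667

2.667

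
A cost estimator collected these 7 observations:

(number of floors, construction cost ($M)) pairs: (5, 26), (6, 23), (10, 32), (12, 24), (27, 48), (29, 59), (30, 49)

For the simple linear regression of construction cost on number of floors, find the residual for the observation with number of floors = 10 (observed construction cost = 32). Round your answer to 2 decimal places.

n = 7, Σx = 119, Σy = 261, Σxy = 5353, Σx² = 2775
Sxx = Σx² − (Σx)²/n = 2775 − 2023 = 752
Sxy = Σxy − (Σx)(Σy)/n = 5353 − 4437 = 916
b = Sxy/Sxx = 916/752 = 1.218085
a = ȳ − b·x̄ = 37.285714 − 1.218085·17 = 16.578267
ŷ(10) = 16.578267 + 1.218085·10 = 28.759119
residual = y − ŷ = 32 − 28.759119 = 3.240881

3.24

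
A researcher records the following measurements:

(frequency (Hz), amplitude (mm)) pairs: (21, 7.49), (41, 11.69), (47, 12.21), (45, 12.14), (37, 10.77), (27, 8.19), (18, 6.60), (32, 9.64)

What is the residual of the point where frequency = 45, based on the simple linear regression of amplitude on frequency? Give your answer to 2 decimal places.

n = 8, Σx = 268, Σy = 78.73, Σxy = 2803.65, Σx² = 9802
Sxx = Σx² − (Σx)²/n = 9802 − 8978 = 824
Sxy = Σxy − (Σx)(Σy)/n = 2803.65 − 2637.455 = 166.195
b = Sxy/Sxx = 166.195/824 = 0.201693
a = ȳ − b·x̄ = 9.84125 − 0.201693·33.5 = 3.084536
ŷ(45) = 3.084536 + 0.201693·45 = 12.160719
residual = y − ŷ = 12.14 − 12.160719 = -0.020719

-0.02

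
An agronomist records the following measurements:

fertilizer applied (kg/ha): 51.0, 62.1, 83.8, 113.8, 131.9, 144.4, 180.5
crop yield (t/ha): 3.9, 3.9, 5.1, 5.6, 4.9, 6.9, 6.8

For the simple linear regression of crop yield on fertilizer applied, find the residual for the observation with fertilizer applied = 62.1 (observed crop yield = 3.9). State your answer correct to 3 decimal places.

-0.283

n = 7, Σx = 767.5, Σy = 37.1, Σxy = 4375.82, Σx² = 97259.51
Sxx = Σx² − (Σx)²/n = 97259.51 − 84150.892857 = 13108.617143
Sxy = Σxy − (Σx)(Σy)/n = 4375.82 − 4067.75 = 308.07
b = Sxy/Sxx = 308.07/13108.617143 = 0.023501
a = ȳ − b·x̄ = 5.3 − 0.023501·109.642857 = 2.723247
ŷ(62.1) = 2.723247 + 0.023501·62.1 = 4.182679
residual = y − ŷ = 3.9 − 4.182679 = -0.282679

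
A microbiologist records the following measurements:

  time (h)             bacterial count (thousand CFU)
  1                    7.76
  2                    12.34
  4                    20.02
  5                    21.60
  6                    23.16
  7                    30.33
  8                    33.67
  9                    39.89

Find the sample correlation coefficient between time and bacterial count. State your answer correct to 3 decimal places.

n = 8, Σx = 42, Σy = 188.77, Σxy = 1200.16, Σx² = 276, Σy² = 5261.0291
Sxx = Σx² − (Σx)²/n = 276 − 220.5 = 55.5
Sxy = Σxy − (Σx)(Σy)/n = 1200.16 − 991.0425 = 209.1175
Syy = Σy² − (Σy)²/n = 5261.0291 − 4454.264113 = 806.764987
r = Sxy/√(Sxx·Syy) = 209.1175/√(44775.456806) = 209.1175/211.602119 = 0.988258

0.988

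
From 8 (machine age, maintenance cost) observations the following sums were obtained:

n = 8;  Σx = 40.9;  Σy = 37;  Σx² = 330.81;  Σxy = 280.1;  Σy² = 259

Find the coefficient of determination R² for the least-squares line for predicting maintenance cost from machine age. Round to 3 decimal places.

0.773

Sxx = Σx² − (Σx)²/n = 330.81 − 209.10125 = 121.70875
Sxy = Σxy − (Σx)(Σy)/n = 280.1 − 189.1625 = 90.9375
Syy = Σy² − (Σy)²/n = 259 − 171.125 = 87.875
R² = Sxy²/(Sxx·Syy) = (90.9375)²/(121.70875·87.875) = 0.773213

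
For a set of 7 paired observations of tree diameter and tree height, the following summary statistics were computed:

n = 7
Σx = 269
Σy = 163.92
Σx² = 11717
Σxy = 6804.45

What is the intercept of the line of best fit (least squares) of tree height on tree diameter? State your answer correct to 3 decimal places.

Sxx = Σx² − (Σx)²/n = 11717 − 10337.285714 = 1379.714286
Sxy = Σxy − (Σx)(Σy)/n = 6804.45 − 6299.211429 = 505.238571
b = Sxy/Sxx = 505.238571/1379.714286 = 0.366191
a = ȳ − b·x̄ = 23.417143 − 0.366191·38.428571 = 9.344957

9.345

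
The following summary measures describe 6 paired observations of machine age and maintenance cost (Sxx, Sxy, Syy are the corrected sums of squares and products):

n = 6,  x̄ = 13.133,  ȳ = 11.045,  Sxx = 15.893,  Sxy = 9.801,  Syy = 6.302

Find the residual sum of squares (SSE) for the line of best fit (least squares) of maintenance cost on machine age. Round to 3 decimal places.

0.258

b = Sxy/Sxx = 9.801/15.893 = 0.616687
SSE = Syy − b·Sxy = 6.302 − 0.616687·9.801 = 0.257855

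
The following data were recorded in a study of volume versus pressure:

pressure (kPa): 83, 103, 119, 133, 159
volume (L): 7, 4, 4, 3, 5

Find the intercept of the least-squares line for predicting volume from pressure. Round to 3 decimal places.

7.568

n = 5, Σx = 597, Σy = 23, Σxy = 2663, Σx² = 74629
Sxx = Σx² − (Σx)²/n = 74629 − 71281.8 = 3347.2
Sxy = Σxy − (Σx)(Σy)/n = 2663 − 2746.2 = -83.2
b = Sxy/Sxx = -83.2/3347.2 = -0.024857
a = ȳ − b·x̄ = 4.6 − (-0.024857)·119.4 = 7.567878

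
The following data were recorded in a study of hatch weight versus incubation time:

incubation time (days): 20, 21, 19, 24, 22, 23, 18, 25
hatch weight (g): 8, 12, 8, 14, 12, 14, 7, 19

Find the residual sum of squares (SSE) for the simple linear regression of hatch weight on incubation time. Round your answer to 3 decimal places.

n = 8, Σx = 172, Σy = 94, Σxy = 2087, Σx² = 3740, Σy² = 1218
Sxx = Σx² − (Σx)²/n = 3740 − 3698 = 42
Sxy = Σxy − (Σx)(Σy)/n = 2087 − 2021 = 66
Syy = Σy² − (Σy)²/n = 1218 − 1104.5 = 113.5
b = Sxy/Sxx = 66/42 = 1.571429
SSE = Syy − b·Sxy = 113.5 − 1.571429·66 = 9.785714

9.786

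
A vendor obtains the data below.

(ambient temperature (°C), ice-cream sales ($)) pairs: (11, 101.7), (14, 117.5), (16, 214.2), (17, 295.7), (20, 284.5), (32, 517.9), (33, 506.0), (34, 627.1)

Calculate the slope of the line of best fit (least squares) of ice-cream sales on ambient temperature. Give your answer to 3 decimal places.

n = 8, Σx = 177, Σy = 2664.6, Σxy = 71500, Σx² = 4531
Sxx = Σx² − (Σx)²/n = 4531 − 3916.125 = 614.875
Sxy = Σxy − (Σx)(Σy)/n = 71500 − 58954.275 = 12545.725
b = Sxy/Sxx = 12545.725/614.875 = 20.403700

20.404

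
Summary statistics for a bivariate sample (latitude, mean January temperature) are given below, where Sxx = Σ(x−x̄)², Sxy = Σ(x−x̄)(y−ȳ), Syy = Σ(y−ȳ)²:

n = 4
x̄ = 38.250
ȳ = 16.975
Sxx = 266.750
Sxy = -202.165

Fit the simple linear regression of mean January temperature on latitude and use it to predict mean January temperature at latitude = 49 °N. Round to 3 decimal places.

8.828

b = Sxy/Sxx = -202.165/266.75 = -0.757882
a = ȳ − b·x̄ = 16.975 − (-0.757882)·38.25 = 45.963983
ŷ(49) = a + b·49 = 45.963983 + (-0.757882)·49 = 8.827769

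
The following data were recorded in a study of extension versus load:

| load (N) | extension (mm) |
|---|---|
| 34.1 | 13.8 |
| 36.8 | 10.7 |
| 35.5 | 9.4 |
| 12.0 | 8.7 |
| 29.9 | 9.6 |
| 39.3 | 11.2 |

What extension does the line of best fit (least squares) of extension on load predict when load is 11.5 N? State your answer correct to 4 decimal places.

8.6734

n = 6, Σx = 187.6, Σy = 63.4, Σxy = 2029.64, Σx² = 6359.8
Sxx = Σx² − (Σx)²/n = 6359.8 − 5865.626667 = 494.173333
Sxy = Σxy − (Σx)(Σy)/n = 2029.64 − 1982.306667 = 47.333333
b = Sxy/Sxx = 47.333333/494.173333 = 0.095783
a = ȳ − b·x̄ = 10.566667 − 0.095783·31.266667 = 7.571856
ŷ(11.5) = a + b·11.5 = 7.571856 + 0.095783·11.5 = 8.673359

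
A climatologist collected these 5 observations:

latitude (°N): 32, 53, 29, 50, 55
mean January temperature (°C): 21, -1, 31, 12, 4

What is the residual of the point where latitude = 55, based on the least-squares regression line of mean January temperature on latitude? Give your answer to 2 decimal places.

1.61

n = 5, Σx = 219, Σy = 67, Σxy = 2338, Σx² = 10199
Sxx = Σx² − (Σx)²/n = 10199 − 9592.2 = 606.8
Sxy = Σxy − (Σx)(Σy)/n = 2338 − 2934.6 = -596.6
b = Sxy/Sxx = -596.6/606.8 = -0.983191
a = ȳ − b·x̄ = 13.4 − (-0.983191)·43.8 = 56.463744
ŷ(55) = 56.463744 + (-0.983191)·55 = 2.388266
residual = y − ŷ = 4 − 2.388266 = 1.611734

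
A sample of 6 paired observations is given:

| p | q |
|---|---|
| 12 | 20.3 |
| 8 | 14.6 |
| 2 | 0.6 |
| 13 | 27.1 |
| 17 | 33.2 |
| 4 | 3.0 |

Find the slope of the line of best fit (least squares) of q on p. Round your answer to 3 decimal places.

2.254

n = 6, Σx = 56, Σy = 98.8, Σxy = 1290.3, Σx² = 686
Sxx = Σx² − (Σx)²/n = 686 − 522.666667 = 163.333333
Sxy = Σxy − (Σx)(Σy)/n = 1290.3 − 922.133333 = 368.166667
b = Sxy/Sxx = 368.166667/163.333333 = 2.254082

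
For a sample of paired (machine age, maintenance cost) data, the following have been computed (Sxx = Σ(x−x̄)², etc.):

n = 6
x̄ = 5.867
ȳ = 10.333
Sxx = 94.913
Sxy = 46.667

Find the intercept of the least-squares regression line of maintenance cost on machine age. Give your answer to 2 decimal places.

7.45

b = Sxy/Sxx = 46.667/94.913 = 0.491682
a = ȳ − b·x̄ = 10.333 − 0.491682·5.867 = 7.448303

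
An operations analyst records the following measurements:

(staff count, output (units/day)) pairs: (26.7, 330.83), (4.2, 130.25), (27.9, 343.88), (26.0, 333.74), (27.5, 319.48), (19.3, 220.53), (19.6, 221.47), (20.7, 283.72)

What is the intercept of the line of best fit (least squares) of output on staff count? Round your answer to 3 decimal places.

n = 8, Σx = 171.9, Σy = 2183.9, Σxy = 50907.448, Σx² = 4126.33
Sxx = Σx² − (Σx)²/n = 4126.33 − 3693.70125 = 432.62875
Sxy = Σxy − (Σx)(Σy)/n = 50907.448 − 46926.55125 = 3980.89675
b = Sxy/Sxx = 3980.89675/432.62875 = 9.201646
a = ȳ − b·x̄ = 272.9875 − 9.201646·21.4875 = 75.267124

75.267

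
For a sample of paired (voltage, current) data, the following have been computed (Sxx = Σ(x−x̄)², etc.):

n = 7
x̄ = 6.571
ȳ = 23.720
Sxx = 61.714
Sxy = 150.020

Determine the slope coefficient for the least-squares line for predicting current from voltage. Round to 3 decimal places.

b = Sxy/Sxx = 150.02/61.714 = 2.430891

2.431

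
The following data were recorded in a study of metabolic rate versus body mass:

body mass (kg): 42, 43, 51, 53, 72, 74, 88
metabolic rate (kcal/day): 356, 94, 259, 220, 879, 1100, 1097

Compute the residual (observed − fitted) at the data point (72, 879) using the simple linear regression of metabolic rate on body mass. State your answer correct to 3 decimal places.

n = 7, Σx = 423, Σy = 4005, Σxy = 285087, Σx² = 27427
Sxx = Σx² − (Σx)²/n = 27427 − 25561.285714 = 1865.714286
Sxy = Σxy − (Σx)(Σy)/n = 285087 − 242016.428571 = 43070.571429
b = Sxy/Sxx = 43070.571429/1865.714286 = 23.085299
a = ȳ − b·x̄ = 572.142857 − 23.085299·60.428571 = -822.868760
ŷ(72) = -822.868760 + 23.085299·72 = 839.272741
residual = y − ŷ = 879 − 839.272741 = 39.727259

39.727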